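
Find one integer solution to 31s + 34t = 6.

Step 1: Check solvability.
gcd(31, 34) = 1
Since 1 divides 6, solutions exist.

Step 2: Apply extended Euclidean algorithm to find gcd.
We find integers such that 31*x0 + 34*y0 = 1

Step 3: Scale the particular solution.
Multiply by 6/1 = 6:
s = 66, t = -60

Step 4: Verify.
31*(66) + 34*(-60) = 6 = 6 ✓

s = 66, t = -60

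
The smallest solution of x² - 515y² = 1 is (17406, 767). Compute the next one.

Solutions to x² - Dy² = 1 are generated by powers of (x₀ + y₀√D).
The next solution satisfies x₁ + y₁√515 = (x₀ + y₀√515)², giving:
x₁ = x₀² + 515y₀² = 17406² + 515·767² = 302968836 + 302968835 = 605937671
y₁ = 2x₀y₀ = 2·17406·767 = 26700804

Verify: 605937671² - 515·26700804² = 367160461136904241 - 367160461136904240 = 1 ✓

x = 605937671, y = 26700804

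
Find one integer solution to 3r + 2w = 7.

Step 1: Check solvability.
gcd(3, 2) = 1
Since 1 divides 7, solutions exist.

Step 2: Apply extended Euclidean algorithm to find gcd.
We find integers such that 3*x0 + 2*y0 = 1

Step 3: Scale the particular solution.
Multiply by 7/1 = 7:
r = 7, w = -7

Step 4: Verify.
3*(7) + 2*(-7) = 7 = 7 ✓

r = 7, w = -7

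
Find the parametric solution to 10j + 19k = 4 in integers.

Step 1: Compute gcd(10, 19) = 1.
Since 1 divides 4, solutions exist.

Step 2: Find a particular solution using extended Euclidean algorithm.
We get j₀ = 8, k₀ = -4.
Check: 10*8 + 19*-4 = 4 = 4 ✓

Step 3: Write the general solution.
j = 8 + (19/1)t = 8 + 19t
k = -4 - (10/1)t = -4 - 10t
for any integer t.

j = 8 + 19t, k = -4 - 10t for integer t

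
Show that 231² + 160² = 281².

Compute a² + b²:
231² + 160² = 53361 + 25600 = 78961
Compute c²:
281² = 78961
Since 78961 = 78961, it is a Pythagorean triple.

Yes, it is a Pythagorean triple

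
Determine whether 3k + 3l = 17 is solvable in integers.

Step 1: Compute gcd(3, 3).
gcd(3, 3) = 3

Step 2: Check divisibility.
Does 3 divide 17? 17 = 3 x 5 + 2, so no.

By the theorem on linear Diophantine equations, 3k + 3l = 17 has integer solutions if and only if gcd(3, 3) divides 17. Since 3 does not divide 17, no solutions exist.

No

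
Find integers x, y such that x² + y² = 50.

We need to find integers x, y > 0 such that x² + y² = 50.
Trying x = 1: y² = 50 - 1² = 50 - 1 = 49
y = 7
Check: 1² + 7² = 1 + 49 = 50 ✓

50 = 1² + 7²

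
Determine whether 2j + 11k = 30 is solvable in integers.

Step 1: Compute gcd(2, 11).
gcd(2, 11) = 1

Step 2: Check divisibility.
Does 1 divide 30? 30 = 1 x 30, so yes.

By the theorem on linear Diophantine equations, 2j + 11k = 30 has integer solutions if and only if gcd(2, 11) divides 30. Since 1 | 30, solutions exist.

Yes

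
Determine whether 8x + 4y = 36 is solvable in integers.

Step 1: Compute gcd(8, 4).
gcd(8, 4) = 4

Step 2: Check divisibility.
Does 4 divide 36? 36 = 4 x 9, so yes.

By the theorem on linear Diophantine equations, 8x + 4y = 36 has integer solutions if and only if gcd(8, 4) divides 36. Since 4 | 36, solutions exist.

Yes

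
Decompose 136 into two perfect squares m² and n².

We need to find integers m, n > 0 such that m² + n² = 136.
Trying m = 6: n² = 136 - 6² = 136 - 36 = 100
n = 10
Check: 6² + 10² = 36 + 100 = 136 ✓

136 = 6² + 10²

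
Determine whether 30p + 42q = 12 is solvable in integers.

Step 1: Compute gcd(30, 42).
gcd(30, 42) = 6

Step 2: Check divisibility.
Does 6 divide 12? 12 = 6 x 2, so yes.

By the theorem on linear Diophantine equations, 30p + 42q = 12 has integer solutions if and only if gcd(30, 42) divides 12. Since 6 | 12, solutions exist.

Yes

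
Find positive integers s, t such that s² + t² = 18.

Search for s with 18 - s² a perfect square.
s = 3: 18 - 3² = 18 - 9 = 9 = 3² ✓
So s = 3, t = 3.

s = 3, t = 3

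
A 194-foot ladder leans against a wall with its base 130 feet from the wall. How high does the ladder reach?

The ladder, wall, and ground form a right triangle with hypotenuse 194 and one leg 130.
By the Pythagorean theorem: h² = 194² - 130² = 37636 - 16900 = 20736
h = √20736 = 144 feet

144 feet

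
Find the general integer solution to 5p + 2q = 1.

Step 1: Compute gcd(5, 2) = 1.
Since 1 divides 1, solutions exist.

Step 2: Find a particular solution using extended Euclidean algorithm.
We get p₀ = 1, q₀ = -2.
Check: 5*1 + 2*-2 = 1 = 1 ✓

Step 3: Write the general solution.
p = 1 + (2/1)t = 1 + 2t
q = -2 - (5/1)t = -2 - 5t
for any integer t.

p = 1 + 2t, q = -2 - 5t for integer t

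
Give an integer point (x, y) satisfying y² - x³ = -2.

Try small integer x values and check whether x³ - 2 is a perfect square.
x = 3: x³ - 2 = 3³ - 2 = 27 - 2 = 25
Is 25 a perfect square? 5² = 25 ✓
So (x, y) = (3, -5) is a solution.

x = 3, y = -5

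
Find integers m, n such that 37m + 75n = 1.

Step 1: Check solvability.
gcd(37, 75) = 1
Since 1 divides 1, solutions exist.

Step 2: Apply extended Euclidean algorithm to find gcd.
We find integers such that 37*x0 + 75*y0 = 1

Step 3: Scale the particular solution.
Multiply by 1/1 = 1:
m = -2, n = 1

Step 4: Verify.
37*(-2) + 75*(1) = 1 = 1 ✓

m = -2, n = 1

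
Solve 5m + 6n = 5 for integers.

Step 1: Check solvability.
gcd(5, 6) = 1
Since 1 divides 5, solutions exist.

Step 2: Apply extended Euclidean algorithm to find gcd.
We find integers such that 5*x0 + 6*y0 = 1

Step 3: Scale the particular solution.
Multiply by 5/1 = 5:
m = -5, n = 5

Step 4: Verify.
5*(-5) + 6*(5) = 5 = 5 ✓

m = -5, n = 5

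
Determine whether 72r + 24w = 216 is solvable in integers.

Step 1: Compute gcd(72, 24).
gcd(72, 24) = 24

Step 2: Check divisibility.
Does 24 divide 216? 216 = 24 x 9, so yes.

By the theorem on linear Diophantine equations, 72r + 24w = 216 has integer solutions if and only if gcd(72, 24) divides 216. Since 24 | 216, solutions exist.

Yes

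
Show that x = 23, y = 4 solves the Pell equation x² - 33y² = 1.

Compute x² = 23² = 529
Compute 33y² = 33·4² = 33·16 = 528
x² - 33y² = 529 - 528 = 1
Since this equals 1, (23, 4) is a solution.

Yes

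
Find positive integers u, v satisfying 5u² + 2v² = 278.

Try small values of u and check whether (278 - 5u²)/2 is a perfect square.
u = 6: 5·6² = 180, so 2v² = 278 - 180 = 98, giving v² = 49, v = 7.
Check: 5·6² + 2·7² = 180 + 98 = 278 ✓

u = 6, v = 7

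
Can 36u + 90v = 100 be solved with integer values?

Step 1: Compute gcd(36, 90).
gcd(36, 90) = 18

Step 2: Check divisibility.
Does 18 divide 100? 100 = 18 x 5 + 10, so no.

By the theorem on linear Diophantine equations, 36u + 90v = 100 has integer solutions if and only if gcd(36, 90) divides 100. Since 18 does not divide 100, no solutions exist.

No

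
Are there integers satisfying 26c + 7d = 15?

Step 1: Compute gcd(26, 7).
gcd(26, 7) = 1

Step 2: Check divisibility.
Does 1 divide 15? 15 = 1 x 15, so yes.

By the theorem on linear Diophantine equations, 26c + 7d = 15 has integer solutions if and only if gcd(26, 7) divides 15. Since 1 | 15, solutions exist.

Yes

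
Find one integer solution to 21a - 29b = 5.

Step 1: Check solvability.
gcd(21, 29) = 1
Since 1 divides 5, solutions exist.

Step 2: Apply extended Euclidean algorithm to find gcd.
We find integers such that 21*x0 + 29*y0 = 1

Step 3: Scale the particular solution.
Multiply by 5/1 = 5:
a = -55, b = -40

Step 4: Verify.
21*(-55) - 29*(-40) = 5 = 5 ✓

a = -55, b = -40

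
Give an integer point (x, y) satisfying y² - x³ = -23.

Try small integer x values and check whether x³ - 23 is a perfect square.
x = 3: x³ - 23 = 3³ - 23 = 27 - 23 = 4
Is 4 a perfect square? 2² = 4 ✓
So (x, y) = (3, 2) is a solution.

x = 3, y = 2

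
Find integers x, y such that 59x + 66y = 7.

Step 1: Check solvability.
gcd(59, 66) = 1
Since 1 divides 7, solutions exist.

Step 2: Apply extended Euclidean algorithm to find gcd.
We find integers such that 59*x0 + 66*y0 = 1

Step 3: Scale the particular solution.
Multiply by 7/1 = 7:
x = -133, y = 119

Step 4: Verify.
59*(-133) + 66*(119) = 7 = 7 ✓

x = -133, y = 119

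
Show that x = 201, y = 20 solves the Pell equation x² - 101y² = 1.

Compute x² = 201² = 40401
Compute 101y² = 101·20² = 101·400 = 40400
x² - 101y² = 40401 - 40400 = 1
Since this equals 1, (201, 20) is a solution.

Yes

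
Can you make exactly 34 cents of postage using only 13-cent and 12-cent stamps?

We need non-negative x, y with 13x + 12y = 34.
gcd(13, 12) = 1 divides 34, so integer solutions exist, but checking x = 0..2 shows none with y ≥ 0.
So 34 cannot be made with non-negative stamp counts.

No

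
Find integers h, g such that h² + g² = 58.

We need to find integers h, g > 0 such that h² + g² = 58.
Trying h = 3: g² = 58 - 3² = 58 - 9 = 49
g = 7
Check: 3² + 7² = 9 + 49 = 58 ✓

58 = 3² + 7²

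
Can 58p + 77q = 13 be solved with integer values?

Step 1: Compute gcd(58, 77).
gcd(58, 77) = 1

Step 2: Check divisibility.
Does 1 divide 13? 13 = 1 x 13, so yes.

By the theorem on linear Diophantine equations, 58p + 77q = 13 has integer solutions if and only if gcd(58, 77) divides 13. Since 1 | 13, solutions exist.

Yes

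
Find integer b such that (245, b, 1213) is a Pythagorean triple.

b² = c² - a² = 1213² - 245² = 1471369 - 60025 = 1411344
b = sqrt(1411344) = 1188

1188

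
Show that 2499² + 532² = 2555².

Compute a² + b² = 2499² + 532² = 6245001 + 283024 = 6528025
Compute c² = 2555² = 6528025
Since 6528025 = 6528025, confirmed.

Yes, it is a Pythagorean triple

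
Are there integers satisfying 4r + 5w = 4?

Step 1: Compute gcd(4, 5).
gcd(4, 5) = 1

Step 2: Check divisibility.
Does 1 divide 4? 4 = 1 x 4, so yes.

By the theorem on linear Diophantine equations, 4r + 5w = 4 has integer solutions if and only if gcd(4, 5) divides 4. Since 1 | 4, solutions exist.

Yes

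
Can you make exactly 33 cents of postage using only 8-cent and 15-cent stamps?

We need non-negative x, y with 8x + 15y = 33.
gcd(8, 15) = 1 divides 33, so integer solutions exist, but checking x = 0..4 shows none with y ≥ 0.
So 33 cannot be made with non-negative stamp counts.

No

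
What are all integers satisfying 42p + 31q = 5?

Step 1: Compute gcd(42, 31) = 1.
Since 1 divides 5, solutions exist.

Step 2: Find a particular solution using extended Euclidean algorithm.
We get p₀ = -70, q₀ = 95.
Check: 42*-70 + 31*95 = 5 = 5 ✓

Step 3: Write the general solution.
p = -70 + (31/1)t = -70 + 31t
q = 95 - (42/1)t = 95 - 42t
for any integer t.

p = -70 + 31t, q = 95 - 42t for integer t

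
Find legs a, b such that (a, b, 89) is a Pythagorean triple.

We need a² + b² = 89² = 7921.
Trying: 39² + 80² = 1521 + 6400 = 7921 ✓

(39, 80, 89)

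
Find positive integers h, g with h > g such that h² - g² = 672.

Factor: h² - g² = (h+g)(h-g) = 672.
We need two factors of 672 with the same parity.
Use h+g = 336 and h-g = 2 (product 336·2 = 672).
Adding: 2h = 338, so h = 169.
Subtracting: 2g = 334, so g = 167.
Check: 169² - 167² = 28561 - 27889 = 672 ✓

h = 169, g = 167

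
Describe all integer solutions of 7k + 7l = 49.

Step 1: Compute gcd(7, 7) = 7.
Since 7 divides 49, solutions exist.

Step 2: Find a particular solution using extended Euclidean algorithm.
We get k₀ = 0, l₀ = 7.
Check: 7*0 + 7*7 = 49 = 49 ✓

Step 3: Write the general solution.
k = 0 + (7/7)t = 0 + 1t
l = 7 - (7/7)t = 7 - 1t
for any integer t.

k = 0 + 1t, l = 7 - 1t for integer t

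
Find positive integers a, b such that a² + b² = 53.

Search for a with 53 - a² a perfect square.
a = 2: 53 - 2² = 53 - 4 = 49 = 7² ✓
So a = 2, b = 7.

a = 2, b = 7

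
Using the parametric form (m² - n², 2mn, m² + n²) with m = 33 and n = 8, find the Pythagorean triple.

a = m² - n² = 1089 - 64 = 1025
b = 2mn = 2·33·8 = 528
c = m² + n² = 1089 + 64 = 1153
Verify: 1025² + 528² = 1050625 + 278784 = 1329409 = 1153² ✓

(1025, 528, 1153)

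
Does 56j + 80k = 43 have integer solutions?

Step 1: Compute gcd(56, 80).
gcd(56, 80) = 8

Step 2: Check divisibility.
Does 8 divide 43? 43 = 8 x 5 + 3, so no.

By the theorem on linear Diophantine equations, 56j + 80k = 43 has integer solutions if and only if gcd(56, 80) divides 43. Since 8 does not divide 43, no solutions exist.

No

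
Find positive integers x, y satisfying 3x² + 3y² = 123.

Try small values of x and check whether (123 - 3x²)/3 is a perfect square.
x = 4: 3·4² = 48, so 3y² = 123 - 48 = 75, giving y² = 25, y = 5.
Check: 3·4² + 3·5² = 48 + 75 = 123 ✓

x = 4, y = 5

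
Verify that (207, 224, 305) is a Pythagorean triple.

Compute a² + b² = 207² + 224² = 42849 + 50176 = 93025
Compute c² = 305² = 93025
Since 93025 = 93025, confirmed.

Yes, it is a Pythagorean triple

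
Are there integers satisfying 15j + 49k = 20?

Step 1: Compute gcd(15, 49).
gcd(15, 49) = 1

Step 2: Check divisibility.
Does 1 divide 20? 20 = 1 x 20, so yes.

By the theorem on linear Diophantine equations, 15j + 49k = 20 has integer solutions if and only if gcd(15, 49) divides 20. Since 1 | 20, solutions exist.

Yes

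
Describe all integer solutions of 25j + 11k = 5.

Step 1: Compute gcd(25, 11) = 1.
Since 1 divides 5, solutions exist.

Step 2: Find a particular solution using extended Euclidean algorithm.
We get j₀ = 20, k₀ = -45.
Check: 25*20 + 11*-45 = 5 = 5 ✓

Step 3: Write the general solution.
j = 20 + (11/1)t = 20 + 11t
k = -45 - (25/1)t = -45 - 25t
for any integer t.

j = 20 + 11t, k = -45 - 25t for integer t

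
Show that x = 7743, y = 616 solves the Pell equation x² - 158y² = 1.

Compute x² = 7743² = 59954049
Compute 158y² = 158·616² = 158·379456 = 59954048
x² - 158y² = 59954049 - 59954048 = 1
Since this equals 1, (7743, 616) is a solution.

Yes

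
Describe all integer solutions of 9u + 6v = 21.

Step 1: Compute gcd(9, 6) = 3.
Since 3 divides 21, solutions exist.

Step 2: Find a particular solution using extended Euclidean algorithm.
We get u₀ = 7, v₀ = -7.
Check: 9*7 + 6*-7 = 21 = 21 ✓

Step 3: Write the general solution.
u = 7 + (6/3)t = 7 + 2t
v = -7 - (9/3)t = -7 - 3t
for any integer t.

u = 7 + 2t, v = -7 - 3t for integer t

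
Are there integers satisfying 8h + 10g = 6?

Step 1: Compute gcd(8, 10).
gcd(8, 10) = 2

Step 2: Check divisibility.
Does 2 divide 6? 6 = 2 x 3, so yes.

By the theorem on linear Diophantine equations, 8h + 10g = 6 has integer solutions if and only if gcd(8, 10) divides 6. Since 2 | 6, solutions exist.

Yes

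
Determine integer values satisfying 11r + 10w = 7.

Step 1: Check solvability.
gcd(11, 10) = 1
Since 1 divides 7, solutions exist.

Step 2: Apply extended Euclidean algorithm to find gcd.
We find integers such that 11*x0 + 10*y0 = 1

Step 3: Scale the particular solution.
Multiply by 7/1 = 7:
r = 7, w = -7

Step 4: Verify.
11*(7) + 10*(-7) = 7 = 7 ✓

r = 7, w = -7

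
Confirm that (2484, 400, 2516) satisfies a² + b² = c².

Compute a² + b² = 2484² + 400² = 6170256 + 160000 = 6330256
Compute c² = 2516² = 6330256
Since 6330256 = 6330256, confirmed.

Yes, it is a Pythagorean triple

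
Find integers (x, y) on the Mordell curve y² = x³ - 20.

Try small integer x values and check whether x³ - 20 is a perfect square.
x = 6: x³ - 20 = 6³ - 20 = 216 - 20 = 196
Is 196 a perfect square? 14² = 196 ✓
So (x, y) = (6, 14) is a solution.

x = 6, y = 14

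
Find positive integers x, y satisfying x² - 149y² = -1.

We need x² = 149y² - 1. Try successive y:
y = 1: x² = 149·1² - 1 = 148, not a perfect square
y = 2: x² = 149·2² - 1 = 595, not a perfect square
y = 3: x² = 149·3² - 1 = 1340, not a perfect square
...
y = 9305: x² = 149·9305² - 1 = 12900870724 = 113582² ✓
Check: 113582² - 149·9305² = 12900870724 - 12900870725 = -1 ✓

x = 113582, y = 9305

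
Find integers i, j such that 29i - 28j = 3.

Step 1: Check solvability.
gcd(29, 28) = 1
Since 1 divides 3, solutions exist.

Step 2: Apply extended Euclidean algorithm to find gcd.
We find integers such that 29*x0 + 28*y0 = 1

Step 3: Scale the particular solution.
Multiply by 3/1 = 3:
i = 3, j = 3

Step 4: Verify.
29*(3) - 28*(3) = 3 = 3 ✓

i = 3, j = 3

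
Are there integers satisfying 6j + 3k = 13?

Step 1: Compute gcd(6, 3).
gcd(6, 3) = 3

Step 2: Check divisibility.
Does 3 divide 13? 13 = 3 x 4 + 1, so no.

By the theorem on linear Diophantine equations, 6j + 3k = 13 has integer solutions if and only if gcd(6, 3) divides 13. Since 3 does not divide 13, no solutions exist.

No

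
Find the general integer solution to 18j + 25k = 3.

Step 1: Compute gcd(18, 25) = 1.
Since 1 divides 3, solutions exist.

Step 2: Find a particular solution using extended Euclidean algorithm.
We get j₀ = 21, k₀ = -15.
Check: 18*21 + 25*-15 = 3 = 3 ✓

Step 3: Write the general solution.
j = 21 + (25/1)t = 21 + 25t
k = -15 - (18/1)t = -15 - 18t
for any integer t.

j = 21 + 25t, k = -15 - 18t for integer t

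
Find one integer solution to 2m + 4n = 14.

Step 1: Check solvability.
gcd(2, 4) = 2
Since 2 divides 14, solutions exist.

Step 2: Apply extended Euclidean algorithm to find gcd.
We find integers such that 2*x0 + 4*y0 = 2

Step 3: Scale the particular solution.
Multiply by 14/2 = 7:
m = 7, n = 0

Step 4: Verify.
2*(7) + 4*(0) = 14 = 14 ✓

m = 7, n = 0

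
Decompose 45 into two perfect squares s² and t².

We need to find integers s, t > 0 such that s² + t² = 45.
Trying s = 3: t² = 45 - 3² = 45 - 9 = 36
t = 6
Check: 3² + 6² = 9 + 36 = 45 ✓

45 = 3² + 6²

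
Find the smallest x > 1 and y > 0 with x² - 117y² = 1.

We seek the smallest positive integers (x, y) with x² - 117y² = 1, i.e., x² = 117y² + 1.
Try successive y values:
y = 1: x² = 117·1² + 1 = 118, not a perfect square
y = 2: x² = 117·2² + 1 = 469, not a perfect square
y = 3: x² = 117·3² + 1 = 1054, not a perfect square
... continuing the search (or via continued fractions) ...
y = 60: x² = 117·60² + 1 = 421201, x = 649 ✓

Verify: 649² - 117·60² = 421201 - 421200 = 1 ✓

x = 649, y = 60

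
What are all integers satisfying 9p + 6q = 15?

Step 1: Compute gcd(9, 6) = 3.
Since 3 divides 15, solutions exist.

Step 2: Find a particular solution using extended Euclidean algorithm.
We get p₀ = 5, q₀ = -5.
Check: 9*5 + 6*-5 = 15 = 15 ✓

Step 3: Write the general solution.
p = 5 + (6/3)t = 5 + 2t
q = -5 - (9/3)t = -5 - 3t
for any integer t.

p = 5 + 2t, q = -5 - 3t for integer t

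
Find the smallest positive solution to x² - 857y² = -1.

We need x² = 857y² - 1. Try successive y:
y = 1: x² = 857·1² - 1 = 856, not a perfect square
y = 2: x² = 857·2² - 1 = 3427, not a perfect square
y = 3: x² = 857·3² - 1 = 7712, not a perfect square
...
y = 277325: x² = 857·277325² - 1 = 65911146370624 = 8118568² ✓
Check: 8118568² - 857·277325² = 65911146370624 - 65911146370625 = -1 ✓

x = 8118568, y = 277325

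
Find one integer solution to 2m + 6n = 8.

Step 1: Check solvability.
gcd(2, 6) = 2
Since 2 divides 8, solutions exist.

Step 2: Apply extended Euclidean algorithm to find gcd.
We find integers such that 2*x0 + 6*y0 = 2

Step 3: Scale the particular solution.
Multiply by 8/2 = 4:
m = 4, n = 0

Step 4: Verify.
2*(4) + 6*(0) = 8 = 8 ✓

m = 4, n = 0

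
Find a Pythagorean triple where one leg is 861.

We need the other leg and hypotenuse such that 861² + x² = c².
Take x = 620, c = 1061: 861² + 620² = 741321 + 384400 = 1125721 = 1061² ✓
Triple: (861, 620, 1061)

(861, 620, 1061)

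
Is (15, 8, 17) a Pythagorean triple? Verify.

Compute a² + b² = 15² + 8² = 225 + 64 = 289
Compute c² = 17² = 289
Since 289 = 289, confirmed.

Yes, it is a Pythagorean triple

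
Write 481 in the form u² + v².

We need to find integers u, v > 0 such that u² + v² = 481.
Trying u = 9: v² = 481 - 9² = 481 - 81 = 400
v = 20
Check: 9² + 20² = 81 + 400 = 481 ✓

481 = 9² + 20²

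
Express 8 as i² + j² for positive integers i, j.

We need to find integers i, j > 0 such that i² + j² = 8.
Trying i = 2: j² = 8 - 2² = 8 - 4 = 4
j = 2
Check: 2² + 2² = 4 + 4 = 8 ✓

8 = 2² + 2²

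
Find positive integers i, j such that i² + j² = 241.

Search for i with 241 - i² a perfect square.
i = 4: 241 - 4² = 241 - 16 = 225 = 15² ✓
So i = 4, j = 15.

i = 4, j = 15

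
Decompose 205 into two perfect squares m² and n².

We need to find integers m, n > 0 such that m² + n² = 205.
Trying m = 3: n² = 205 - 3² = 205 - 9 = 196
n = 14
Check: 3² + 14² = 9 + 196 = 205 ✓

205 = 3² + 14²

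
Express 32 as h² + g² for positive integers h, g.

We need to find integers h, g > 0 such that h² + g² = 32.
Trying h = 4: g² = 32 - 4² = 32 - 16 = 16
g = 4
Check: 4² + 4² = 16 + 16 = 32 ✓

32 = 4² + 4²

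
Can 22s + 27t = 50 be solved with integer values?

Step 1: Compute gcd(22, 27).
gcd(22, 27) = 1

Step 2: Check divisibility.
Does 1 divide 50? 50 = 1 x 50, so yes.

By the theorem on linear Diophantine equations, 22s + 27t = 50 has integer solutions if and only if gcd(22, 27) divides 50. Since 1 | 50, solutions exist.

Yes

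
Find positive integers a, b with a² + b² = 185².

We need a² + b² = 185² = 34225.
Trying: 57² + 176² = 3249 + 30976 = 34225 ✓

(57, 176, 185)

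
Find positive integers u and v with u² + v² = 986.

We need to find integers u, v > 0 such that u² + v² = 986.
Trying u = 5: v² = 986 - 5² = 986 - 25 = 961
v = 31
Check: 5² + 31² = 25 + 961 = 986 ✓

986 = 5² + 31²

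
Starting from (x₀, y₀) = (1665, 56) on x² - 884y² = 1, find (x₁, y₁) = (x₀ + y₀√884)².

Solutions to x² - Dy² = 1 are generated by powers of (x₀ + y₀√D).
The next solution satisfies x₁ + y₁√884 = (x₀ + y₀√884)², giving:
x₁ = x₀² + 884y₀² = 1665² + 884·56² = 2772225 + 2772224 = 5544449
y₁ = 2x₀y₀ = 2·1665·56 = 186480

Verify: 5544449² - 884·186480² = 30740914713601 - 30740914713600 = 1 ✓

x = 5544449, y = 186480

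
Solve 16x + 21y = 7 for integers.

Step 1: Check solvability.
gcd(16, 21) = 1
Since 1 divides 7, solutions exist.

Step 2: Apply extended Euclidean algorithm to find gcd.
We find integers such that 16*x0 + 21*y0 = 1

Step 3: Scale the particular solution.
Multiply by 7/1 = 7:
x = 28, y = -21

Step 4: Verify.
16*(28) + 21*(-21) = 7 = 7 ✓

x = 28, y = -21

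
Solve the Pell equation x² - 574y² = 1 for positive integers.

We seek the smallest positive integers (x, y) with x² - 574y² = 1, i.e., x² = 574y² + 1.
Try successive y values:
y = 1: x² = 574·1² + 1 = 575, not a perfect square
y = 2: x² = 574·2² + 1 = 2297, not a perfect square
y = 3: x² = 574·3² + 1 = 5167, not a perfect square
... continuing the search (or via continued fractions) ...
y = 24: x² = 574·24² + 1 = 330625, x = 575 ✓

Verify: 575² - 574·24² = 330625 - 330624 = 1 ✓

x = 575, y = 24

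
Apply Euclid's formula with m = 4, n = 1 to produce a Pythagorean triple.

a = m² - n² = 4² - 1² = 16 - 1 = 15
b = 2mn = 2·4·1 = 8
c = m² + n² = 16 + 1 = 17
Verify: 15² + 8² = 225 + 64 = 289 = 17² ✓

(15, 8, 17)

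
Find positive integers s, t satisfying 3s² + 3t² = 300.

Try small values of s and check whether (300 - 3s²)/3 is a perfect square.
s = 8: 3·8² = 192, so 3t² = 300 - 192 = 108, giving t² = 36, t = 6.
Check: 3·8² + 3·6² = 192 + 108 = 300 ✓

s = 8, t = 6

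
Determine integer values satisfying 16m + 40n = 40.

Step 1: Check solvability.
gcd(16, 40) = 8
Since 8 divides 40, solutions exist.

Step 2: Apply extended Euclidean algorithm to find gcd.
We find integers such that 16*x0 + 40*y0 = 8

Step 3: Scale the particular solution.
Multiply by 40/8 = 5:
m = -10, n = 5

Step 4: Verify.
16*(-10) + 40*(5) = 40 = 40 ✓

m = -10, n = 5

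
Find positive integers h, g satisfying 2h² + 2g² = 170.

Try small values of h and check whether (170 - 2h²)/2 is a perfect square.
h = 7: 2·7² = 98, so 2g² = 170 - 98 = 72, giving g² = 36, g = 6.
Check: 2·7² + 2·6² = 98 + 72 = 170 ✓

h = 7, g = 6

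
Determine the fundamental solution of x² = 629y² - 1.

We need x² = 629y² - 1. Try successive y:
y = 1: x² = 629·1² - 1 = 628, not a perfect square
y = 2: x² = 629·2² - 1 = 2515, not a perfect square
y = 3: x² = 629·3² - 1 = 5660, not a perfect square
...
y = 313: x² = 629·313² - 1 = 61622500 = 7850² ✓
Check: 7850² - 629·313² = 61622500 - 61622501 = -1 ✓

x = 7850, y = 313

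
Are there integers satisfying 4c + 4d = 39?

Step 1: Compute gcd(4, 4).
gcd(4, 4) = 4

Step 2: Check divisibility.
Does 4 divide 39? 39 = 4 x 9 + 3, so no.

By the theorem on linear Diophantine equations, 4c + 4d = 39 has integer solutions if and only if gcd(4, 4) divides 39. Since 4 does not divide 39, no solutions exist.

No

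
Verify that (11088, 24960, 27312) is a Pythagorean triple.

Compute a² + b² = 11088² + 24960² = 122943744 + 623001600 = 745945344
Compute c² = 27312² = 745945344
Since 745945344 = 745945344, confirmed.

Yes, it is a Pythagorean triple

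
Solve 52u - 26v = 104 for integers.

Step 1: Check solvability.
gcd(52, 26) = 26
Since 26 divides 104, solutions exist.

Step 2: Apply extended Euclidean algorithm to find gcd.
We find integers such that 52*x0 + 26*y0 = 26

Step 3: Scale the particular solution.
Multiply by 104/26 = 4:
u = 0, v = -4

Step 4: Verify.
52*(0) - 26*(-4) = 104 = 104 ✓

u = 0, v = -4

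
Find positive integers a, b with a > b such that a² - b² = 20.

Factor: a² - b² = (a+b)(a-b) = 20.
We need two factors of 20 with the same parity.
Use a+b = 10 and a-b = 2 (product 10·2 = 20).
Adding: 2a = 12, so a = 6.
Subtracting: 2b = 8, so b = 4.
Check: 6² - 4² = 36 - 16 = 20 ✓

a = 6, b = 4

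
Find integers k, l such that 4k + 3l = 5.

Step 1: Check solvability.
gcd(4, 3) = 1
Since 1 divides 5, solutions exist.

Step 2: Apply extended Euclidean algorithm to find gcd.
We find integers such that 4*x0 + 3*y0 = 1

Step 3: Scale the particular solution.
Multiply by 5/1 = 5:
k = 5, l = -5

Step 4: Verify.
4*(5) + 3*(-5) = 5 = 5 ✓

k = 5, l = -5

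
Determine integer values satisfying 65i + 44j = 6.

Step 1: Check solvability.
gcd(65, 44) = 1
Since 1 divides 6, solutions exist.

Step 2: Apply extended Euclidean algorithm to find gcd.
We find integers such that 65*x0 + 44*y0 = 1

Step 3: Scale the particular solution.
Multiply by 6/1 = 6:
i = 126, j = -186

Step 4: Verify.
65*(126) + 44*(-186) = 6 = 6 ✓

i = 126, j = -186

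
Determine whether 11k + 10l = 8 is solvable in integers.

Step 1: Compute gcd(11, 10).
gcd(11, 10) = 1

Step 2: Check divisibility.
Does 1 divide 8? 8 = 1 x 8, so yes.

By the theorem on linear Diophantine equations, 11k + 10l = 8 has integer solutions if and only if gcd(11, 10) divides 8. Since 1 | 8, solutions exist.

Yes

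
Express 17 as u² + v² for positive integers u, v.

We need to find integers u, v > 0 such that u² + v² = 17.
Trying u = 1: v² = 17 - 1² = 17 - 1 = 16
v = 4
Check: 1² + 4² = 1 + 16 = 17 ✓

17 = 1² + 4²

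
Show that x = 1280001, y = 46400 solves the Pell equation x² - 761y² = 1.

Compute x² = 1280001² = 1638402560001
Compute 761y² = 761·46400² = 761·2152960000 = 1638402560000
x² - 761y² = 1638402560001 - 1638402560000 = 1
Since this equals 1, (1280001, 46400) is a solution.

Yes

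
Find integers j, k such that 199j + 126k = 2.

Step 1: Check solvability.
gcd(199, 126) = 1
Since 1 divides 2, solutions exist.

Step 2: Apply extended Euclidean algorithm to find gcd.
We find integers such that 199*x0 + 126*y0 = 1

Step 3: Scale the particular solution.
Multiply by 2/1 = 2:
j = 38, k = -60

Step 4: Verify.
199*(38) + 126*(-60) = 2 = 2 ✓

j = 38, k = -60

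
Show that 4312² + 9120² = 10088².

Compute a² + b² = 4312² + 9120² = 18593344 + 83174400 = 101767744
Compute c² = 10088² = 101767744
Since 101767744 = 101767744, confirmed.

Yes, it is a Pythagorean triple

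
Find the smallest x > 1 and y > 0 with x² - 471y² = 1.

We seek the smallest positive integers (x, y) with x² - 471y² = 1, i.e., x² = 471y² + 1.
Try successive y values:
y = 1: x² = 471·1² + 1 = 472, not a perfect square
y = 2: x² = 471·2² + 1 = 1885, not a perfect square
y = 3: x² = 471·3² + 1 = 4240, not a perfect square
... continuing the search (or via continued fractions) ...
y = 361188: x² = 471·361188² + 1 = 61445139303025, x = 7838695 ✓

Verify: 7838695² - 471·361188² = 61445139303025 - 61445139303024 = 1 ✓

x = 7838695, y = 361188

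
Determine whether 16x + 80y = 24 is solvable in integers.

Step 1: Compute gcd(16, 80).
gcd(16, 80) = 16

Step 2: Check divisibility.
Does 16 divide 24? 24 = 16 x 1 + 8, so no.

By the theorem on linear Diophantine equations, 16x + 80y = 24 has integer solutions if and only if gcd(16, 80) divides 24. Since 16 does not divide 24, no solutions exist.

No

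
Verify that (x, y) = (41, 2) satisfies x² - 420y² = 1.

Compute x² = 41² = 1681
Compute 420y² = 420·2² = 420·4 = 1680
x² - 420y² = 1681 - 1680 = 1
Since this equals 1, (41, 2) is a solution.

Yes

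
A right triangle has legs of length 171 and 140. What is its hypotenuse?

c² = a² + b² = 171² + 140² = 29241 + 19600 = 48841
c = 221

221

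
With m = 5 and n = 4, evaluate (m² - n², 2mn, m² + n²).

a = m² - n² = 25 - 16 = 9
b = 2mn = 2·5·4 = 40
c = m² + n² = 25 + 16 = 41
Verify: 9² + 40² = 81 + 1600 = 1681 = 41² ✓

(9, 40, 41)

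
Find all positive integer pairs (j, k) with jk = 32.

The positive divisors of 32 are: 1, 2, 4, 8, 16, 32.
Each divisor d gives the pair (d, 32/d):
(1, 32), (2, 16), (4, 8), (8, 4), (16, 2), (32, 1)

(1, 32), (2, 16), (4, 8), (8, 4), (16, 2), (32, 1)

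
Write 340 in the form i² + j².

We need to find integers i, j > 0 such that i² + j² = 340.
Trying i = 4: j² = 340 - 4² = 340 - 16 = 324
j = 18
Check: 4² + 18² = 16 + 324 = 340 ✓

340 = 4² + 18²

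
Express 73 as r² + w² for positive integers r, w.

We need to find integers r, w > 0 such that r² + w² = 73.
Trying r = 3: w² = 73 - 3² = 73 - 9 = 64
w = 8
Check: 3² + 8² = 9 + 64 = 73 ✓

73 = 3² + 8²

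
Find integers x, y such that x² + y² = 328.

We need to find integers x, y > 0 such that x² + y² = 328.
Trying x = 2: y² = 328 - 2² = 328 - 4 = 324
y = 18
Check: 2² + 18² = 4 + 324 = 328 ✓

328 = 2² + 18²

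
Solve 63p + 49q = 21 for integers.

Step 1: Check solvability.
gcd(63, 49) = 7
Since 7 divides 21, solutions exist.

Step 2: Apply extended Euclidean algorithm to find gcd.
We find integers such that 63*x0 + 49*y0 = 7

Step 3: Scale the particular solution.
Multiply by 21/7 = 3:
p = -9, q = 12

Step 4: Verify.
63*(-9) + 49*(12) = 21 = 21 ✓

p = -9, q = 12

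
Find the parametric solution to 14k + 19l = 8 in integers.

Step 1: Compute gcd(14, 19) = 1.
Since 1 divides 8, solutions exist.

Step 2: Find a particular solution using extended Euclidean algorithm.
We get k₀ = -32, l₀ = 24.
Check: 14*-32 + 19*24 = 8 = 8 ✓

Step 3: Write the general solution.
k = -32 + (19/1)t = -32 + 19t
l = 24 - (14/1)t = 24 - 14t
for any integer t.

k = -32 + 19t, l = 24 - 14t for integer t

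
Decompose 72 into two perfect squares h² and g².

We need to find integers h, g > 0 such that h² + g² = 72.
Trying h = 6: g² = 72 - 6² = 72 - 36 = 36
g = 6
Check: 6² + 6² = 36 + 36 = 72 ✓

72 = 6² + 6²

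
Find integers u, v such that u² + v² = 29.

We need to find integers u, v > 0 such that u² + v² = 29.
Trying u = 2: v² = 29 - 2² = 29 - 4 = 25
v = 5
Check: 2² + 5² = 4 + 25 = 29 ✓

29 = 2² + 5²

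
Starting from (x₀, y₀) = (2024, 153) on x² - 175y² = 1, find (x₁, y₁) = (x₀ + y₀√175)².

Solutions to x² - Dy² = 1 are generated by powers of (x₀ + y₀√D).
The next solution satisfies x₁ + y₁√175 = (x₀ + y₀√175)², giving:
x₁ = x₀² + 175y₀² = 2024² + 175·153² = 4096576 + 4096575 = 8193151
y₁ = 2x₀y₀ = 2·2024·153 = 619344

Verify: 8193151² - 175·619344² = 67127723308801 - 67127723308800 = 1 ✓

x = 8193151, y = 619344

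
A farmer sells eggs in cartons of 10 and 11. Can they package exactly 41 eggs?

We need non-negative a, b with 10a + 11b = 41.
gcd(10, 11) = 1 divides 41.
Try a = 3: 11b = 41 - 30 = 11, so b = 1.
One way: 3 cartons of 10 and 1 cartons of 11.

Yes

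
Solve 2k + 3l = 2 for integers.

Step 1: Check solvability.
gcd(2, 3) = 1
Since 1 divides 2, solutions exist.

Step 2: Apply extended Euclidean algorithm to find gcd.
We find integers such that 2*x0 + 3*y0 = 1

Step 3: Scale the particular solution.
Multiply by 2/1 = 2:
k = -2, l = 2

Step 4: Verify.
2*(-2) + 3*(2) = 2 = 2 ✓

k = -2, l = 2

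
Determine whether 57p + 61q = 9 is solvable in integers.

Step 1: Compute gcd(57, 61).
gcd(57, 61) = 1

Step 2: Check divisibility.
Does 1 divide 9? 9 = 1 x 9, so yes.

By the theorem on linear Diophantine equations, 57p + 61q = 9 has integer solutions if and only if gcd(57, 61) divides 9. Since 1 | 9, solutions exist.

Yes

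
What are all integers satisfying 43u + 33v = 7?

Step 1: Compute gcd(43, 33) = 1.
Since 1 divides 7, solutions exist.

Step 2: Find a particular solution using extended Euclidean algorithm.
We get u₀ = 70, v₀ = -91.
Check: 43*70 + 33*-91 = 7 = 7 ✓

Step 3: Write the general solution.
u = 70 + (33/1)t = 70 + 33t
v = -91 - (43/1)t = -91 - 43t
for any integer t.

u = 70 + 33t, v = -91 - 43t for integer t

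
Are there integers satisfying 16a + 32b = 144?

Step 1: Compute gcd(16, 32).
gcd(16, 32) = 16

Step 2: Check divisibility.
Does 16 divide 144? 144 = 16 x 9, so yes.

By the theorem on linear Diophantine equations, 16a + 32b = 144 has integer solutions if and only if gcd(16, 32) divides 144. Since 16 | 144, solutions exist.

Yes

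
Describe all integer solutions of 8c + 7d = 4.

Step 1: Compute gcd(8, 7) = 1.
Since 1 divides 4, solutions exist.

Step 2: Find a particular solution using extended Euclidean algorithm.
We get c₀ = 4, d₀ = -4.
Check: 8*4 + 7*-4 = 4 = 4 ✓

Step 3: Write the general solution.
c = 4 + (7/1)t = 4 + 7t
d = -4 - (8/1)t = -4 - 8t
for any integer t.

c = 4 + 7t, d = -4 - 8t for integer t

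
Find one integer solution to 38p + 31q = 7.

Step 1: Check solvability.
gcd(38, 31) = 1
Since 1 divides 7, solutions exist.

Step 2: Apply extended Euclidean algorithm to find gcd.
We find integers such that 38*x0 + 31*y0 = 1

Step 3: Scale the particular solution.
Multiply by 7/1 = 7:
p = 63, q = -77

Step 4: Verify.
38*(63) + 31*(-77) = 7 = 7 ✓

p = 63, q = -77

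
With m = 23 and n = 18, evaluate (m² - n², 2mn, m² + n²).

a = m² - n² = 529 - 324 = 205
b = 2mn = 2·23·18 = 828
c = m² + n² = 529 + 324 = 853
Verify: 205² + 828² = 42025 + 685584 = 727609 = 853² ✓

(205, 828, 853)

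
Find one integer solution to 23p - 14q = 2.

Step 1: Check solvability.
gcd(23, 14) = 1
Since 1 divides 2, solutions exist.

Step 2: Apply extended Euclidean algorithm to find gcd.
We find integers such that 23*x0 + 14*y0 = 1

Step 3: Scale the particular solution.
Multiply by 2/1 = 2:
p = -6, q = -10

Step 4: Verify.
23*(-6) - 14*(-10) = 2 = 2 ✓

p = -6, q = -10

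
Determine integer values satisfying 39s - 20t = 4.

Step 1: Check solvability.
gcd(39, 20) = 1
Since 1 divides 4, solutions exist.

Step 2: Apply extended Euclidean algorithm to find gcd.
We find integers such that 39*x0 + 20*y0 = 1

Step 3: Scale the particular solution.
Multiply by 4/1 = 4:
s = -4, t = -8

Step 4: Verify.
39*(-4) - 20*(-8) = 4 = 4 ✓

s = -4, t = -8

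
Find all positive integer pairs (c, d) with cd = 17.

The positive divisors of 17 are: 1, 17.
Each divisor d gives the pair (d, 17/d):
(1, 17), (17, 1)

(1, 17), (17, 1)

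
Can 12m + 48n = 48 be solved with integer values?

Step 1: Compute gcd(12, 48).
gcd(12, 48) = 12

Step 2: Check divisibility.
Does 12 divide 48? 48 = 12 x 4, so yes.

By the theorem on linear Diophantine equations, 12m + 48n = 48 has integer solutions if and only if gcd(12, 48) divides 48. Since 12 | 48, solutions exist.

Yes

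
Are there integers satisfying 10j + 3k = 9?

Step 1: Compute gcd(10, 3).
gcd(10, 3) = 1

Step 2: Check divisibility.
Does 1 divide 9? 9 = 1 x 9, so yes.

By the theorem on linear Diophantine equations, 10j + 3k = 9 has integer solutions if and only if gcd(10, 3) divides 9. Since 1 | 9, solutions exist.

Yes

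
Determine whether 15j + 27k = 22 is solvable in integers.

Step 1: Compute gcd(15, 27).
gcd(15, 27) = 3

Step 2: Check divisibility.
Does 3 divide 22? 22 = 3 x 7 + 1, so no.

By the theorem on linear Diophantine equations, 15j + 27k = 22 has integer solutions if and only if gcd(15, 27) divides 22. Since 3 does not divide 22, no solutions exist.

No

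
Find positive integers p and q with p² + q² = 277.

We need to find integers p, q > 0 such that p² + q² = 277.
Trying p = 9: q² = 277 - 9² = 277 - 81 = 196
q = 14
Check: 9² + 14² = 81 + 196 = 277 ✓

277 = 9² + 14²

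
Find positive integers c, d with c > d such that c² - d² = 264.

Factor: c² - d² = (c+d)(c-d) = 264.
We need two factors of 264 with the same parity.
Use c+d = 132 and c-d = 2 (product 132·2 = 264).
Adding: 2c = 134, so c = 67.
Subtracting: 2d = 130, so d = 65.
Check: 67² - 65² = 4489 - 4225 = 264 ✓

c = 67, d = 65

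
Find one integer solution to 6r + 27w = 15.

Step 1: Check solvability.
gcd(6, 27) = 3
Since 3 divides 15, solutions exist.

Step 2: Apply extended Euclidean algorithm to find gcd.
We find integers such that 6*x0 + 27*y0 = 3

Step 3: Scale the particular solution.
Multiply by 15/3 = 5:
r = -20, w = 5

Step 4: Verify.
6*(-20) + 27*(5) = 15 = 15 ✓

r = -20, w = 5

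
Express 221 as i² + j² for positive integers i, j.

We need to find integers i, j > 0 such that i² + j² = 221.
Trying i = 5: j² = 221 - 5² = 221 - 25 = 196
j = 14
Check: 5² + 14² = 25 + 196 = 221 ✓

221 = 5² + 14²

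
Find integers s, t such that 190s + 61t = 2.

Step 1: Check solvability.
gcd(190, 61) = 1
Since 1 divides 2, solutions exist.

Step 2: Apply extended Euclidean algorithm to find gcd.
We find integers such that 190*x0 + 61*y0 = 1

Step 3: Scale the particular solution.
Multiply by 2/1 = 2:
s = -52, t = 162

Step 4: Verify.
190*(-52) + 61*(162) = 2 = 2 ✓

s = -52, t = 162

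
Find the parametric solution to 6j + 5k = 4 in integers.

Step 1: Compute gcd(6, 5) = 1.
Since 1 divides 4, solutions exist.

Step 2: Find a particular solution using extended Euclidean algorithm.
We get j₀ = 4, k₀ = -4.
Check: 6*4 + 5*-4 = 4 = 4 ✓

Step 3: Write the general solution.
j = 4 + (5/1)t = 4 + 5t
k = -4 - (6/1)t = -4 - 6t
for any integer t.

j = 4 + 5t, k = -4 - 6t for integer t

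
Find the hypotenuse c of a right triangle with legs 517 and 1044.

c² = a² + b² = 517² + 1044² = 267289 + 1089936 = 1357225
c = sqrt(1357225) = 1165

1165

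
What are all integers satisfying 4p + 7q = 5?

Step 1: Compute gcd(4, 7) = 1.
Since 1 divides 5, solutions exist.

Step 2: Find a particular solution using extended Euclidean algorithm.
We get p₀ = 10, q₀ = -5.
Check: 4*10 + 7*-5 = 5 = 5 ✓

Step 3: Write the general solution.
p = 10 + (7/1)t = 10 + 7t
q = -5 - (4/1)t = -5 - 4t
for any integer t.

p = 10 + 7t, q = -5 - 4t for integer t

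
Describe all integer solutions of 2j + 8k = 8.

Step 1: Compute gcd(2, 8) = 2.
Since 2 divides 8, solutions exist.

Step 2: Find a particular solution using extended Euclidean algorithm.
We get j₀ = 4, k₀ = 0.
Check: 2*4 + 8*0 = 8 = 8 ✓

Step 3: Write the general solution.
j = 4 + (8/2)t = 4 + 4t
k = 0 - (2/2)t = 0 - 1t
for any integer t.

j = 4 + 4t, k = 0 - 1t for integer t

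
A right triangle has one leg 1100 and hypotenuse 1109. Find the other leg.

a² = c² - b² = 1229881 - 1210000 = 19881
a = 141

141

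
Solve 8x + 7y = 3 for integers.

Step 1: Check solvability.
gcd(8, 7) = 1
Since 1 divides 3, solutions exist.

Step 2: Apply extended Euclidean algorithm to find gcd.
We find integers such that 8*x0 + 7*y0 = 1

Step 3: Scale the particular solution.
Multiply by 3/1 = 3:
x = 3, y = -3

Step 4: Verify.
8*(3) + 7*(-3) = 3 = 3 ✓

x = 3, y = -3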